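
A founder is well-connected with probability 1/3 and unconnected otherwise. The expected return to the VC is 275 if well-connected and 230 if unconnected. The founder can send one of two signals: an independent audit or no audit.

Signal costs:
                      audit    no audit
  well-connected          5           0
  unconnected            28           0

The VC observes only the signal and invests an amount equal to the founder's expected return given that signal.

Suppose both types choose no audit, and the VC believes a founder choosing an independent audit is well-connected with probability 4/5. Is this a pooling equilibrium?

No

At the pooled signal (no audit) the VC holds the prior 1/3 and pays 1/3·275 + 2/3·230 = 245. Off-path (audit) belief 4/5 gives 4/5·275 + 1/5·230 = 266.
Well-connected: no audit gives 245 − 0 = 245; audit gives 266 − 5 = 261. Deviates. ✗
Unconnected: no audit gives 245 − 0 = 245; audit gives 266 − 28 = 238. Stays. ✓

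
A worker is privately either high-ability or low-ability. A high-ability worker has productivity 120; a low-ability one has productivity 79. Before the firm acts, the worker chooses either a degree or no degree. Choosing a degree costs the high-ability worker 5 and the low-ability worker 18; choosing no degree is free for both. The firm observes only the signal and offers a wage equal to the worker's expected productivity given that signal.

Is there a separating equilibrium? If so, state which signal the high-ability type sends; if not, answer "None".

Try high-ability → degree, low-ability → no degree:
  If types separate, degree earns payment 120 and no degree earns 79.
  High-ability: degree gives 120 − 5 = 115; no degree gives 79 − 0 = 79. No deviation. ✓
  Low-ability: no degree gives 79 − 0 = 79; degree gives 120 − 18 = 102. Would deviate. ✗
Try high-ability → no degree, low-ability → degree:
  If types separate, no degree earns payment 120 and degree earns 79.
  High-ability: no degree gives 120 − 0 = 120; degree gives 79 − 5 = 74. No deviation. ✓
  Low-ability: degree gives 79 − 18 = 61; no degree gives 120 − 0 = 120. Would deviate. ✗
Neither assignment is incentive-compatible.

None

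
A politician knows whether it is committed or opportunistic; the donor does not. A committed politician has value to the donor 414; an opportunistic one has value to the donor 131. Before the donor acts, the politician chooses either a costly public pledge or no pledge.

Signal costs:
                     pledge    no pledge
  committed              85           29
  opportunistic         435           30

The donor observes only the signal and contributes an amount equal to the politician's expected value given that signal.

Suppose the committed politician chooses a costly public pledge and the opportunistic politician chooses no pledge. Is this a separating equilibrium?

Yes

If types separate, pledge earns payment 414 and no pledge earns 131.
Committed: pledge gives 414 − 85 = 329; no pledge gives 131 − 29 = 102. No deviation. ✓
Opportunistic: no pledge gives 131 − 30 = 101; pledge gives 414 − 435 = -21. No deviation. ✓
Both incentive constraints hold.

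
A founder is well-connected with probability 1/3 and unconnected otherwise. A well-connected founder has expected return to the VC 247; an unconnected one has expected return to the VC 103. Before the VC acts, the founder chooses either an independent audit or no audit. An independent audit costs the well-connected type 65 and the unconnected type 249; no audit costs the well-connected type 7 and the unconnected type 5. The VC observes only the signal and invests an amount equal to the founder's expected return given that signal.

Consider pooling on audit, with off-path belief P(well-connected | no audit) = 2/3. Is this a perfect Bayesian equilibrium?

At the pooled signal (audit) the VC holds the prior 1/3 and pays 1/3·247 + 2/3·103 = 151. Off-path (no audit) belief 2/3 gives 2/3·247 + 1/3·103 = 199.
Well-connected: audit gives 151 − 65 = 86; no audit gives 199 − 7 = 192. Deviates. ✗
Unconnected: audit gives 151 − 249 = -98; no audit gives 199 − 5 = 194. Deviates. ✗

No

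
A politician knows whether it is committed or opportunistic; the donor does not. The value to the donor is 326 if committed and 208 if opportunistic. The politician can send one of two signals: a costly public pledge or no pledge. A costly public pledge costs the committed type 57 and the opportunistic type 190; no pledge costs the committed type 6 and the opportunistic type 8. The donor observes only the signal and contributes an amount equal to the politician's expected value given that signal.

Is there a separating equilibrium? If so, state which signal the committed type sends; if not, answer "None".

Try committed → pledge, opportunistic → no pledge:
  If types separate, pledge earns payment 326 and no pledge earns 208.
  Committed: pledge gives 326 − 57 = 269; no pledge gives 208 − 6 = 202. No deviation. ✓
  Opportunistic: no pledge gives 208 − 8 = 200; pledge gives 326 − 190 = 136. No deviation. ✓
Both hold — the committed type sends pledge.

pledge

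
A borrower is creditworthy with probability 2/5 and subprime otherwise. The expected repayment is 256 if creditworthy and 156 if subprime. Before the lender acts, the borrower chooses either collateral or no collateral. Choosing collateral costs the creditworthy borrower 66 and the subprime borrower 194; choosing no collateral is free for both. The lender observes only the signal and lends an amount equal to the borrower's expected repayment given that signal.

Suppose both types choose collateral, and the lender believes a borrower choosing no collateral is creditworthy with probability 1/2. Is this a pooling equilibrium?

At the pooled signal (collateral) the lender holds the prior 2/5 and pays 2/5·256 + 3/5·156 = 196. Off-path (no collateral) belief 1/2 gives 1/2·256 + 1/2·156 = 206.
Creditworthy: collateral gives 196 − 66 = 130; no collateral gives 206 − 0 = 206. Deviates. ✗
Subprime: collateral gives 196 − 194 = 2; no collateral gives 206 − 0 = 206. Deviates. ✗

No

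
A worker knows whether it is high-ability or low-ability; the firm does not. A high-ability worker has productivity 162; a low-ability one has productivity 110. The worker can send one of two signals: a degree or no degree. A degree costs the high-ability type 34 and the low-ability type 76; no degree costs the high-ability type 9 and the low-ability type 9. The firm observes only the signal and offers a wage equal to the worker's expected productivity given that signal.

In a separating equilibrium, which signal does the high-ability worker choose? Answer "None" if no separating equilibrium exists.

Try high-ability → degree, low-ability → no degree:
  If types separate, degree earns payment 162 and no degree earns 110.
  High-ability: degree gives 162 − 34 = 128; no degree gives 110 − 9 = 101. No deviation. ✓
  Low-ability: no degree gives 110 − 9 = 101; degree gives 162 − 76 = 86. No deviation. ✓
Both hold — the high-ability type sends degree.

degree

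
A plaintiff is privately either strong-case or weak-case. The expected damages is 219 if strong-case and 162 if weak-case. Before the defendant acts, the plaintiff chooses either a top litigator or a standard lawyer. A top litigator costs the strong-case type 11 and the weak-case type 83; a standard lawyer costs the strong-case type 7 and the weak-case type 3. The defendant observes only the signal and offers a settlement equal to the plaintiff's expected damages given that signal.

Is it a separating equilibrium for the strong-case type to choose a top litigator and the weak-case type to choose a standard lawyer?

Under separation the defendant infers type exactly: top litigator → strong-case (pays 219), standard lawyer → weak-case (pays 162).
Strong-case: top litigator gives 219 − 11 = 208; standard lawyer gives 162 − 7 = 155. No deviation. ✓
Weak-case: standard lawyer gives 162 − 3 = 159; top litigator gives 219 − 83 = 136. No deviation. ✓
Neither type gains from mimicking the other.

Yes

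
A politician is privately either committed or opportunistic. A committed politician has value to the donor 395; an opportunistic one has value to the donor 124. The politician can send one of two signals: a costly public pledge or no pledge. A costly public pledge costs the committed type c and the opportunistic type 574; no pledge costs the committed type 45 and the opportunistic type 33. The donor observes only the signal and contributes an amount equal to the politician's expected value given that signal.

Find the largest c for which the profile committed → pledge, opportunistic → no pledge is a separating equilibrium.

316

Under separation: pledge → committed (pays 395); no pledge → opportunistic (pays 124).
Opportunistic: 124 − 33 = 91 ≥ 395 − 574 = -179. Holds regardless of c. ✓
Committed: 395 − c ≥ 124 − 45, so c ≤ 395 − 79 = 316.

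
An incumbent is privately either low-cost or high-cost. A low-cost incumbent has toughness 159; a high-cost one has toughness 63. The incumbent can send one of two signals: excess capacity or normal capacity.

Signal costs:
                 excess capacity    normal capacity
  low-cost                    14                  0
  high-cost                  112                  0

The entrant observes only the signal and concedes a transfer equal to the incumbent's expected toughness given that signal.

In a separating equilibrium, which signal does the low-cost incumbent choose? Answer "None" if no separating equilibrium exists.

Try low-cost → excess capacity, high-cost → normal capacity:
  Under separation the entrant infers type exactly: excess capacity → low-cost (pays 159), normal capacity → high-cost (pays 63).
  Low-cost: excess capacity gives 159 − 14 = 145; normal capacity gives 63 − 0 = 63. No deviation. ✓
  High-cost: normal capacity gives 63 − 0 = 63; excess capacity gives 159 − 112 = 47. No deviation. ✓
Both hold — the low-cost type sends excess capacity.

excess capacity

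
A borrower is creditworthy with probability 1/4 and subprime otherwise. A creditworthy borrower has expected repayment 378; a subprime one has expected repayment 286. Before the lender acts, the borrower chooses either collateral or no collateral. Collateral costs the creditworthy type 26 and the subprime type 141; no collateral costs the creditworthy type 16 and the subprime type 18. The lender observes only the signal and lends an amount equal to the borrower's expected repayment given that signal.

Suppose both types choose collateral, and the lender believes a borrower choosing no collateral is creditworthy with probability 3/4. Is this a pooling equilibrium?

No

At the pooled signal (collateral) the lender holds the prior 1/4 and pays 1/4·378 + 3/4·286 = 309. Off-path (no collateral) belief 3/4 gives 3/4·378 + 1/4·286 = 355.
Creditworthy: collateral gives 309 − 26 = 283; no collateral gives 355 − 16 = 339. Deviates. ✗
Subprime: collateral gives 309 − 141 = 168; no collateral gives 355 − 18 = 337. Deviates. ✗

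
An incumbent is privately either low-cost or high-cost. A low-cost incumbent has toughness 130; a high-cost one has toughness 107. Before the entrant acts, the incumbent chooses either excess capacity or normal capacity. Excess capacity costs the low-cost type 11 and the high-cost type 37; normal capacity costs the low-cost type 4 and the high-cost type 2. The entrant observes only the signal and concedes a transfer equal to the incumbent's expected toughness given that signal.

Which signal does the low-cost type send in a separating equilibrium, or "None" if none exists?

Try low-cost → excess capacity, high-cost → normal capacity:
  Under separation the entrant infers type exactly: excess capacity → low-cost (pays 130), normal capacity → high-cost (pays 107).
  Low-cost: excess capacity gives 130 − 11 = 119; normal capacity gives 107 − 4 = 103. No deviation. ✓
  High-cost: normal capacity gives 107 − 2 = 105; excess capacity gives 130 − 37 = 93. No deviation. ✓
Both hold — the low-cost type sends excess capacity.

excess capacity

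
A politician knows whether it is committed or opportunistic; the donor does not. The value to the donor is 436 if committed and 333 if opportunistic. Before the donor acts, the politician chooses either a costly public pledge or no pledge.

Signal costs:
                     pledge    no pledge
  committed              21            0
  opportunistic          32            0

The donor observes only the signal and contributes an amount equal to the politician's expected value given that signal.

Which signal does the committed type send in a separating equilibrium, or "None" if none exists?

None

Try committed → pledge, opportunistic → no pledge:
  Under separation the donor infers type exactly: pledge → committed (pays 436), no pledge → opportunistic (pays 333).
  Committed: pledge gives 436 − 21 = 415; no pledge gives 333 − 0 = 333. No deviation. ✓
  Opportunistic: no pledge gives 333 − 0 = 333; pledge gives 436 − 32 = 404. Would deviate. ✗
Try committed → no pledge, opportunistic → pledge:
  Under separation the donor infers type exactly: no pledge → committed (pays 436), pledge → opportunistic (pays 333).
  Committed: no pledge gives 436 − 0 = 436; pledge gives 333 − 21 = 312. No deviation. ✓
  Opportunistic: pledge gives 333 − 32 = 301; no pledge gives 436 − 0 = 436. Would deviate. ✗
Neither assignment is incentive-compatible.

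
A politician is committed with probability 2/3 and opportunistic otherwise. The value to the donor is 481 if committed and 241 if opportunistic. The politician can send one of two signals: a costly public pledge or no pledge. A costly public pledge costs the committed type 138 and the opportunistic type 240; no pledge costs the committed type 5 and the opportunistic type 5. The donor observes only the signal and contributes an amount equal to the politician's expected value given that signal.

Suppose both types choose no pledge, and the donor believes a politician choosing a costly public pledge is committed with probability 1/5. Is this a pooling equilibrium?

Yes

At the pooled signal (no pledge) the donor holds the prior 2/3 and pays 2/3·481 + 1/3·241 = 401. Off-path (pledge) belief 1/5 gives 1/5·481 + 4/5·241 = 289.
Committed: no pledge gives 401 − 5 = 396; pledge gives 289 − 138 = 151. Stays. ✓
Opportunistic: no pledge gives 401 − 5 = 396; pledge gives 289 − 240 = 49. Stays. ✓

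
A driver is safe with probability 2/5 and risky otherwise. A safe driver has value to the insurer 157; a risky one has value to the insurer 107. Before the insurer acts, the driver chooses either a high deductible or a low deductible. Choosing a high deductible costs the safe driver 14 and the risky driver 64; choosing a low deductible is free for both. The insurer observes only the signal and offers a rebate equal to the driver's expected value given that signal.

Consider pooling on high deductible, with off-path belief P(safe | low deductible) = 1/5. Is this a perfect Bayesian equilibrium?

No

At the pooled signal (high deductible) the insurer holds the prior 2/5 and pays 2/5·157 + 3/5·107 = 127. Off-path (low deductible) belief 1/5 gives 1/5·157 + 4/5·107 = 117.
Safe: high deductible gives 127 − 14 = 113; low deductible gives 117 − 0 = 117. Deviates. ✗
Risky: high deductible gives 127 − 64 = 63; low deductible gives 117 − 0 = 117. Deviates. ✗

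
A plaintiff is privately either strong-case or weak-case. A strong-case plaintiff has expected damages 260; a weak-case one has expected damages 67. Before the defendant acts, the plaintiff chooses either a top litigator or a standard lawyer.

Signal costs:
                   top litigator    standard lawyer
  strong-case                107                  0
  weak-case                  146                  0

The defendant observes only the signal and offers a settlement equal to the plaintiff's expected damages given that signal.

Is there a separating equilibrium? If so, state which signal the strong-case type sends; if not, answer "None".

Try strong-case → top litigator, weak-case → standard lawyer:
  Under separation the defendant infers type exactly: top litigator → strong-case (pays 260), standard lawyer → weak-case (pays 67).
  Strong-case: top litigator gives 260 − 107 = 153; standard lawyer gives 67 − 0 = 67. No deviation. ✓
  Weak-case: standard lawyer gives 67 − 0 = 67; top litigator gives 260 − 146 = 114. Would deviate. ✗
Try strong-case → standard lawyer, weak-case → top litigator:
  Under separation the defendant infers type exactly: standard lawyer → strong-case (pays 260), top litigator → weak-case (pays 67).
  Strong-case: standard lawyer gives 260 − 0 = 260; top litigator gives 67 − 107 = -40. No deviation. ✓
  Weak-case: top litigator gives 67 − 146 = -79; standard lawyer gives 260 − 0 = 260. Would deviate. ✗
Neither assignment is incentive-compatible.

None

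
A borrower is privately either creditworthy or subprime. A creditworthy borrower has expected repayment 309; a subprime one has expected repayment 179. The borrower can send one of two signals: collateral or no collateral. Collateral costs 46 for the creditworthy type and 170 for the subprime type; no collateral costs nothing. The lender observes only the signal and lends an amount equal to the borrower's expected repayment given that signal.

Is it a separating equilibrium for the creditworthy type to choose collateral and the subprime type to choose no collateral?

If types separate, collateral earns payment 309 and no collateral earns 179.
Creditworthy: collateral gives 309 − 46 = 263; no collateral gives 179 − 0 = 179. No deviation. ✓
Subprime: no collateral gives 179 − 0 = 179; collateral gives 309 − 170 = 139. No deviation. ✓
Both incentive constraints hold.

Yes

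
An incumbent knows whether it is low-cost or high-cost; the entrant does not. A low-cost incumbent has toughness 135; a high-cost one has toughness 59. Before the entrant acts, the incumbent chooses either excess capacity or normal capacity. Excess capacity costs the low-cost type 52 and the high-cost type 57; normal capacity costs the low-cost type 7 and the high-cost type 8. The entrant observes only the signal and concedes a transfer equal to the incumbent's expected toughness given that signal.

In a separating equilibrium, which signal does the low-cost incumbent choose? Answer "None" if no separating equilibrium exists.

Try low-cost → excess capacity, high-cost → normal capacity:
  If types separate, excess capacity earns payment 135 and normal capacity earns 59.
  Low-cost: excess capacity gives 135 − 52 = 83; normal capacity gives 59 − 7 = 52. No deviation. ✓
  High-cost: normal capacity gives 59 − 8 = 51; excess capacity gives 135 − 57 = 78. Would deviate. ✗
Try low-cost → normal capacity, high-cost → excess capacity:
  If types separate, normal capacity earns payment 135 and excess capacity earns 59.
  Low-cost: normal capacity gives 135 − 7 = 128; excess capacity gives 59 − 52 = 7. No deviation. ✓
  High-cost: excess capacity gives 59 − 57 = 2; normal capacity gives 135 − 8 = 127. Would deviate. ✗
Neither assignment is incentive-compatible.

None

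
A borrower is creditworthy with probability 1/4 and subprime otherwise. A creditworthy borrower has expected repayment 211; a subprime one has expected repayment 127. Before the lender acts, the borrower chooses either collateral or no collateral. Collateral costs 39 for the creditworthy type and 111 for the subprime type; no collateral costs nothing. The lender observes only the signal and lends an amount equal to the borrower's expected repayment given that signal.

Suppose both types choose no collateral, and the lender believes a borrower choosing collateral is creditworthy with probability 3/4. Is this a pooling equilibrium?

On the equilibrium path (no collateral) the lender holds the prior 1/4 and pays 1/4·211 + 3/4·127 = 148. Off-path (collateral) belief 3/4 gives 3/4·211 + 1/4·127 = 190.
Creditworthy: no collateral gives 148 − 0 = 148; collateral gives 190 − 39 = 151. Deviates. ✗
Subprime: no collateral gives 148 − 0 = 148; collateral gives 190 − 111 = 79. Stays. ✓

No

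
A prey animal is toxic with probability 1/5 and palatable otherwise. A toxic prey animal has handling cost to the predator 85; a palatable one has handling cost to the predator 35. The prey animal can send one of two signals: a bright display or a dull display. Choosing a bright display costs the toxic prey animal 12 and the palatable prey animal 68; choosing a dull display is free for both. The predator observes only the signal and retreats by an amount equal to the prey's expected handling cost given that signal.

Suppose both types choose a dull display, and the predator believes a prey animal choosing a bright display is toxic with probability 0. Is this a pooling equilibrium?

At the pooled signal (dull display) the predator holds the prior 1/5 and pays 1/5·85 + 4/5·35 = 45. Off-path (bright display) belief 0 gives 0·85 + 1·35 = 35.
Toxic: dull display gives 45 − 0 = 45; bright display gives 35 − 12 = 23. Stays. ✓
Palatable: dull display gives 45 − 0 = 45; bright display gives 35 − 68 = -33. Stays. ✓

Yes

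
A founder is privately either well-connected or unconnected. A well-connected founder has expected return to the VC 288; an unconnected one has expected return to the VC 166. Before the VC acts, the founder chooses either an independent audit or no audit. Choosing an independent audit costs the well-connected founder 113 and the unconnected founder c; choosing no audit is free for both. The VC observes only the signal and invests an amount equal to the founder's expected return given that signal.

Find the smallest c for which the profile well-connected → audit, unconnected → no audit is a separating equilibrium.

Under separation: audit → well-connected (pays 288); no audit → unconnected (pays 166).
Well-connected: 288 − 113 = 175 ≥ 166 − 0 = 166. Holds regardless of c. ✓
Unconnected: 166 − 0 ≥ 288 − c, so c ≥ 288 − 166 = 122.

122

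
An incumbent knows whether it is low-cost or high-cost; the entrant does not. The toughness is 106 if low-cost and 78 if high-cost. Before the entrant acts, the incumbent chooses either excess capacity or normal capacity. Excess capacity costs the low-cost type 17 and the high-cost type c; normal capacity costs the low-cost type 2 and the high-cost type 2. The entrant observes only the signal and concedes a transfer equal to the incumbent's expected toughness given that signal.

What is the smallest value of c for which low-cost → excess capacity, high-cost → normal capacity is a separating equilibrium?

Under separation: excess capacity → low-cost (pays 106); normal capacity → high-cost (pays 78).
Low-cost: 106 − 17 = 89 ≥ 78 − 2 = 76. Holds regardless of c. ✓
High-cost: 78 − 2 ≥ 106 − c, so c ≥ 106 − 76 = 30.

30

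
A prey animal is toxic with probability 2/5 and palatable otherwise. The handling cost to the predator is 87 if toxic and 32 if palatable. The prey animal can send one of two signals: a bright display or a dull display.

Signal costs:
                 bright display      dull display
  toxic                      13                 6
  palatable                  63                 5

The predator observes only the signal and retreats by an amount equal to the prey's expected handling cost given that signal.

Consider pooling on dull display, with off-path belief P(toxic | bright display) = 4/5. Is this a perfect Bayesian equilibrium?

No

At the pooled signal (dull display) the predator holds the prior 2/5 and pays 2/5·87 + 3/5·32 = 54. Off-path (bright display) belief 4/5 gives 4/5·87 + 1/5·32 = 76.
Toxic: dull display gives 54 − 6 = 48; bright display gives 76 − 13 = 63. Deviates. ✗
Palatable: dull display gives 54 − 5 = 49; bright display gives 76 − 63 = 13. Stays. ✓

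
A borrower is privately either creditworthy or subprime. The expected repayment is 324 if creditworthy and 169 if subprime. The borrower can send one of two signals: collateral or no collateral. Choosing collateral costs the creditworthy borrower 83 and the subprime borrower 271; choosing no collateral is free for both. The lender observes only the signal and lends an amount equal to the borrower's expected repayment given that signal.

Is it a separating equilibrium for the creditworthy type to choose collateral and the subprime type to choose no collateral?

Yes

Under separation the lender infers type exactly: collateral → creditworthy (pays 324), no collateral → subprime (pays 169).
Creditworthy: collateral gives 324 − 83 = 241; no collateral gives 169 − 0 = 169. No deviation. ✓
Subprime: no collateral gives 169 − 0 = 169; collateral gives 324 − 271 = 53. No deviation. ✓
Both incentive constraints hold.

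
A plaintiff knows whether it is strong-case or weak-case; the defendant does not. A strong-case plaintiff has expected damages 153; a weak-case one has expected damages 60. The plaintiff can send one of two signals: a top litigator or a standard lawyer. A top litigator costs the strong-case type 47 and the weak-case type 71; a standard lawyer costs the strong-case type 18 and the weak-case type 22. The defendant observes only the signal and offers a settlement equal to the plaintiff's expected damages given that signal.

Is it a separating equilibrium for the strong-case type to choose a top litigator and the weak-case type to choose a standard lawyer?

No

Under separation the defendant infers type exactly: top litigator → strong-case (pays 153), standard lawyer → weak-case (pays 60).
Strong-case: top litigator gives 153 − 47 = 106; standard lawyer gives 60 − 18 = 42. No deviation. ✓
Weak-case: standard lawyer gives 60 − 22 = 38; top litigator gives 153 − 71 = 82. Would deviate. ✗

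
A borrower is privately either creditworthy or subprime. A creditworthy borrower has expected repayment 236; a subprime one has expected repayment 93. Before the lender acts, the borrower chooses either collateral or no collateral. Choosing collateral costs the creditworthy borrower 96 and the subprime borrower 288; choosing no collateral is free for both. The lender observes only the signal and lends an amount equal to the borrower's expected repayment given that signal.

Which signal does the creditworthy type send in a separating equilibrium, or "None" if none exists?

Try creditworthy → collateral, subprime → no collateral:
  If types separate, collateral earns payment 236 and no collateral earns 93.
  Creditworthy: collateral gives 236 − 96 = 140; no collateral gives 93 − 0 = 93. No deviation. ✓
  Subprime: no collateral gives 93 − 0 = 93; collateral gives 236 − 288 = -52. No deviation. ✓
Both hold — the creditworthy type sends collateral.

collateral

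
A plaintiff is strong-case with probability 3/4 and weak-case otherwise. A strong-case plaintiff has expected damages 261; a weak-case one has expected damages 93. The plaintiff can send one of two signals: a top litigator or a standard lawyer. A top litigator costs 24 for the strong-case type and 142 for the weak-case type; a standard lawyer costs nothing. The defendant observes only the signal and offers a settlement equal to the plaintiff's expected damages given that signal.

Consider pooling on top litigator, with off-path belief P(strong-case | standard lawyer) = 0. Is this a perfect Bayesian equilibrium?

No

On the equilibrium path (top litigator) the defendant holds the prior 3/4 and pays 3/4·261 + 1/4·93 = 219. Off-path (standard lawyer) belief 0 gives 0·261 + 1·93 = 93.
Strong-case: top litigator gives 219 − 24 = 195; standard lawyer gives 93 − 0 = 93. Stays. ✓
Weak-case: top litigator gives 219 − 142 = 77; standard lawyer gives 93 − 0 = 93. Deviates. ✗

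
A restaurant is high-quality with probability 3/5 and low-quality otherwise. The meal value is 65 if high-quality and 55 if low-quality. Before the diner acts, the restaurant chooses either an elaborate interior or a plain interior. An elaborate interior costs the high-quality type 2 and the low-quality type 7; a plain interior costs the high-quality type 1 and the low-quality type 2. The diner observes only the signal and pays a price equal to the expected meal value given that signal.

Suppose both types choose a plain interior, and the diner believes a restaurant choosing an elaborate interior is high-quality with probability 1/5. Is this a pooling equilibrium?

At the pooled signal (plain interior) the diner holds the prior 3/5 and pays 3/5·65 + 2/5·55 = 61. Off-path (elaborate interior) belief 1/5 gives 1/5·65 + 4/5·55 = 57.
High-quality: plain interior gives 61 − 1 = 60; elaborate interior gives 57 − 2 = 55. Stays. ✓
Low-quality: plain interior gives 61 − 2 = 59; elaborate interior gives 57 − 7 = 50. Stays. ✓

Yes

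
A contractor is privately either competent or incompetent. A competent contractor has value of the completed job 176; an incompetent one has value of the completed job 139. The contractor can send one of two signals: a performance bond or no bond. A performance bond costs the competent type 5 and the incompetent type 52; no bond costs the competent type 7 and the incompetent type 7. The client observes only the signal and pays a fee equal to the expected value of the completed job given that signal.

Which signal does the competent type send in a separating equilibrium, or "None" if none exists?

bond

Try competent → bond, incompetent → no bond:
  If types separate, bond earns payment 176 and no bond earns 139.
  Competent: bond gives 176 − 5 = 171; no bond gives 139 − 7 = 132. No deviation. ✓
  Incompetent: no bond gives 139 − 7 = 132; bond gives 176 − 52 = 124. No deviation. ✓
Both hold — the competent type sends bond.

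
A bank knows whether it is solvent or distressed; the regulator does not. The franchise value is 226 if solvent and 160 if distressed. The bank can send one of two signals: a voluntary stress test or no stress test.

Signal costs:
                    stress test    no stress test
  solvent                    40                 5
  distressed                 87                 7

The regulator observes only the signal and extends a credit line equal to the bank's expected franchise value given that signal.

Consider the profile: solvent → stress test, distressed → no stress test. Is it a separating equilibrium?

Under separation the regulator infers type exactly: stress test → solvent (pays 226), no stress test → distressed (pays 160).
Solvent: stress test gives 226 − 40 = 186; no stress test gives 160 − 5 = 155. No deviation. ✓
Distressed: no stress test gives 160 − 7 = 153; stress test gives 226 − 87 = 139. No deviation. ✓
Both incentive constraints hold.

Yes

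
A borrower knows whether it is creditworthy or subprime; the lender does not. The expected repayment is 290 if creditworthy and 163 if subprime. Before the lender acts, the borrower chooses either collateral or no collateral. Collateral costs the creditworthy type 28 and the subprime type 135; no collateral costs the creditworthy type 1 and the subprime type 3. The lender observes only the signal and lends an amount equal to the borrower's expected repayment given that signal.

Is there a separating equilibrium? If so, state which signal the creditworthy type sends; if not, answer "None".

Try creditworthy → collateral, subprime → no collateral:
  If types separate, collateral earns payment 290 and no collateral earns 163.
  Creditworthy: collateral gives 290 − 28 = 262; no collateral gives 163 − 1 = 162. No deviation. ✓
  Subprime: no collateral gives 163 − 3 = 160; collateral gives 290 − 135 = 155. No deviation. ✓
Both hold — the creditworthy type sends collateral.

collateral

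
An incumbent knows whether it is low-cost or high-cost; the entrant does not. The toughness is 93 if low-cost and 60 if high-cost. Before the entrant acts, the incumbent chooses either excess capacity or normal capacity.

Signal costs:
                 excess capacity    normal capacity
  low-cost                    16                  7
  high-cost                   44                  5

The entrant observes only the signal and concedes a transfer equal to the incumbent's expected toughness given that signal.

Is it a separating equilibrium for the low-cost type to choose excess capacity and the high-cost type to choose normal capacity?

Yes

If types separate, excess capacity earns payment 93 and normal capacity earns 60.
Low-cost: excess capacity gives 93 − 16 = 77; normal capacity gives 60 − 7 = 53. No deviation. ✓
High-cost: normal capacity gives 60 − 5 = 55; excess capacity gives 93 − 44 = 49. No deviation. ✓
Both incentive constraints hold.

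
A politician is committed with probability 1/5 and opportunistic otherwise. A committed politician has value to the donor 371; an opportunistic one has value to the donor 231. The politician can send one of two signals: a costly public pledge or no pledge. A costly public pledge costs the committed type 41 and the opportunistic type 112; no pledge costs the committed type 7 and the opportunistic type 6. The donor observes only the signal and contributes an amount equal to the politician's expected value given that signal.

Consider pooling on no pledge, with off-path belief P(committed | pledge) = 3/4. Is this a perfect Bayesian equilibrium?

At the pooled signal (no pledge) the donor holds the prior 1/5 and pays 1/5·371 + 4/5·231 = 259. Off-path (pledge) belief 3/4 gives 3/4·371 + 1/4·231 = 336.
Committed: no pledge gives 259 − 7 = 252; pledge gives 336 − 41 = 295. Deviates. ✗
Opportunistic: no pledge gives 259 − 6 = 253; pledge gives 336 − 112 = 224. Stays. ✓

No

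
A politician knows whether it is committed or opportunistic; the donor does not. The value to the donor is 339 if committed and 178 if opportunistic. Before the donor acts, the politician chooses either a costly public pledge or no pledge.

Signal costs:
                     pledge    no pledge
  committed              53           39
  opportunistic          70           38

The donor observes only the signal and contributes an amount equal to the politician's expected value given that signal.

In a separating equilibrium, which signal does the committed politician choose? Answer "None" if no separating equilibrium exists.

None

Try committed → pledge, opportunistic → no pledge:
  Under separation the donor infers type exactly: pledge → committed (pays 339), no pledge → opportunistic (pays 178).
  Committed: pledge gives 339 − 53 = 286; no pledge gives 178 − 39 = 139. No deviation. ✓
  Opportunistic: no pledge gives 178 − 38 = 140; pledge gives 339 − 70 = 269. Would deviate. ✗
Try committed → no pledge, opportunistic → pledge:
  Under separation the donor infers type exactly: no pledge → committed (pays 339), pledge → opportunistic (pays 178).
  Committed: no pledge gives 339 − 39 = 300; pledge gives 178 − 53 = 125. No deviation. ✓
  Opportunistic: pledge gives 178 − 70 = 108; no pledge gives 339 − 38 = 301. Would deviate. ✗
Neither assignment is incentive-compatible.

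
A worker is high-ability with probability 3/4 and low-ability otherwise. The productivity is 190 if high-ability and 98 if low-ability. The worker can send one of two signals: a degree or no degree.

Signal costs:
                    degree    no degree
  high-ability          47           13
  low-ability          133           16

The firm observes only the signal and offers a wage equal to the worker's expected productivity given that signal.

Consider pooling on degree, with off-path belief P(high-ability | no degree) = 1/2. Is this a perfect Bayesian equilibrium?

No

On the equilibrium path (degree) the firm holds the prior 3/4 and pays 3/4·190 + 1/4·98 = 167. Off-path (no degree) belief 1/2 gives 1/2·190 + 1/2·98 = 144.
High-ability: degree gives 167 − 47 = 120; no degree gives 144 − 13 = 131. Deviates. ✗
Low-ability: degree gives 167 − 133 = 34; no degree gives 144 − 16 = 128. Deviates. ✗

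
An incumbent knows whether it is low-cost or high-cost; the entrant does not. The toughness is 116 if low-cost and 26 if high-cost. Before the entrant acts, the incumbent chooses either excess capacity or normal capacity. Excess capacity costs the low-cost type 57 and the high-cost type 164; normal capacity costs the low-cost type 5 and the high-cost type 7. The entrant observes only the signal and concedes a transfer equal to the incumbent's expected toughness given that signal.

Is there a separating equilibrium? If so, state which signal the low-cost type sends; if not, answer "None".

Try low-cost → excess capacity, high-cost → normal capacity:
  If types separate, excess capacity earns payment 116 and normal capacity earns 26.
  Low-cost: excess capacity gives 116 − 57 = 59; normal capacity gives 26 − 5 = 21. No deviation. ✓
  High-cost: normal capacity gives 26 − 7 = 19; excess capacity gives 116 − 164 = -48. No deviation. ✓
Both hold — the low-cost type sends excess capacity.

excess capacity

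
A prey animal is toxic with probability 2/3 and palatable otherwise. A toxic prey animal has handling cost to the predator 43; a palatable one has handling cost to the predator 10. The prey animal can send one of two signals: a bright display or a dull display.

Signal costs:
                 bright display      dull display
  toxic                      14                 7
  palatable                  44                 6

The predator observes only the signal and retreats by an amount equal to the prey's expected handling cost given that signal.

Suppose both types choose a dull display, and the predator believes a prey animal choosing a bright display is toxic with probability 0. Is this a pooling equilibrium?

Yes

On the equilibrium path (dull display) the predator holds the prior 2/3 and pays 2/3·43 + 1/3·10 = 32. Off-path (bright display) belief 0 gives 0·43 + 1·10 = 10.
Toxic: dull display gives 32 − 7 = 25; bright display gives 10 − 14 = -4. Stays. ✓
Palatable: dull display gives 32 − 6 = 26; bright display gives 10 − 44 = -34. Stays. ✓
Beliefs are Bayes-consistent on-path and both types best-respond.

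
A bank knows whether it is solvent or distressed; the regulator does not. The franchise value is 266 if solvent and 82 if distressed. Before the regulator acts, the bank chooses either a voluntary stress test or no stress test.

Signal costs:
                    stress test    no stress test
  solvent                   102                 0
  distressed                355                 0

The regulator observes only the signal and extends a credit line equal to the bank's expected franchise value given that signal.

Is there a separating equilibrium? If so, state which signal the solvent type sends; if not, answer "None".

Try solvent → stress test, distressed → no stress test:
  If types separate, stress test earns payment 266 and no stress test earns 82.
  Solvent: stress test gives 266 − 102 = 164; no stress test gives 82 − 0 = 82. No deviation. ✓
  Distressed: no stress test gives 82 − 0 = 82; stress test gives 266 − 355 = -89. No deviation. ✓
Both hold — the solvent type sends stress test.

stress test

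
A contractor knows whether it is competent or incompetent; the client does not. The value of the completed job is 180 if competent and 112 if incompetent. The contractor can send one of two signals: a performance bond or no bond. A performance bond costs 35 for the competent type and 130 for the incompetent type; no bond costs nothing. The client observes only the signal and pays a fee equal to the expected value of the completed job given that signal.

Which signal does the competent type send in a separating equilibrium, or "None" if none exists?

bond

Try competent → bond, incompetent → no bond:
  Under separation the client infers type exactly: bond → competent (pays 180), no bond → incompetent (pays 112).
  Competent: bond gives 180 − 35 = 145; no bond gives 112 − 0 = 112. No deviation. ✓
  Incompetent: no bond gives 112 − 0 = 112; bond gives 180 − 130 = 50. No deviation. ✓
Both hold — the competent type sends bond.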